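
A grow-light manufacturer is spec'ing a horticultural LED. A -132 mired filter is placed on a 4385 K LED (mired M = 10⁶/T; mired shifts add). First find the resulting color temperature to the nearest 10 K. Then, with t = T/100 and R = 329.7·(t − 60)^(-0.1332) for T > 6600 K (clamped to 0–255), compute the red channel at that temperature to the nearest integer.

M_in = 10⁶/4385 = 228.05; M_out = 228.05 + (-132) = 96.05.
T_out = 10⁶/96.05 = 10411.2 K → 10410 K; t = 104.1.
R = 329.7·(104.1 − 60)^(-0.1332) = 329.7·44.1^(-0.1332) = 329.7·0.60389 = 199.104.
Rounded: 199.

199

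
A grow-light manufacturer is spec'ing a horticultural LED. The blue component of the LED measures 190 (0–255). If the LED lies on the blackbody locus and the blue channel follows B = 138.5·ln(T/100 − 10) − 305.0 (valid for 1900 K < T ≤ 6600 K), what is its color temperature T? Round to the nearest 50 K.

ln(t − 10) = (190 + 305.0) / 138.5 = 3.5740.
t − 10 = e^3.5740 = 35.659, so t = 45.659.
T = 100·t = 4566 K → 4550 K to the nearest 50 K.

4550 K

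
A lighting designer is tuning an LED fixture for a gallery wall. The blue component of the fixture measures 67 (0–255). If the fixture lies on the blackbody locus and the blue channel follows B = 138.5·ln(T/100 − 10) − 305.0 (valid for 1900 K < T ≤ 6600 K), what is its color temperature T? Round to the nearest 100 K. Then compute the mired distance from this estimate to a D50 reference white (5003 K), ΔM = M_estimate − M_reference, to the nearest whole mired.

+200 mireds

ln(t − 10) = (67 + 305.0) / 138.5 = 2.6859.
t − 10 = e^2.6859 = 14.672, so t = 24.672.
T = 100·t = 2467 K → 2500 K to the nearest 100 K.
M_estimate = 10⁶/2500 = 400.00; M_reference = 10⁶/5003 = 199.88.
ΔM = 400.00 − 199.88 = 200.12 → +200 mireds.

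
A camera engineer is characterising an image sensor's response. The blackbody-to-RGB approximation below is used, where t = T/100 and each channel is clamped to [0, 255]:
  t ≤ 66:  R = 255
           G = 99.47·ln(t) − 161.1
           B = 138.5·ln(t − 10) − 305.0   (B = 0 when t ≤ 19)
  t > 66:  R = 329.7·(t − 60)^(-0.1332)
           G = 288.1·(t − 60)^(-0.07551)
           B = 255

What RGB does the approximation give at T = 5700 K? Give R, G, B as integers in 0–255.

t = 5700/100 = 57; the t ≤ 66 branch applies.
R = 255 by definition for t ≤ 66.
G = 99.47·ln 57 − 161.1 = 99.47·4.0431 − 161.1 = 241.062.
B = 138.5·ln(57 − 10) − 305.0 = 138.5·ln 47 − 305.0 = 138.5·3.8501 − 305.0 = 228.245.
Rounded: (255, 241, 228).

R=255, G=241, B=228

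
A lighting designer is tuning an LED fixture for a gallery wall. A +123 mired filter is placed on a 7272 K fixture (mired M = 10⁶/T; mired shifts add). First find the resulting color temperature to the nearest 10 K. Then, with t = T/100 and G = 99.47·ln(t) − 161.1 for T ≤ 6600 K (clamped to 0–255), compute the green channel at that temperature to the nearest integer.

M_in = 10⁶/7272 = 137.51; M_out = 137.51 + (+123) = 260.51.
T_out = 10⁶/260.51 = 3838.6 K → 3840 K; t = 38.4.
G = 99.47·ln 38.4 − 161.1 = 99.47·3.6481 − 161.1 = 201.772.
Rounded: 202.

202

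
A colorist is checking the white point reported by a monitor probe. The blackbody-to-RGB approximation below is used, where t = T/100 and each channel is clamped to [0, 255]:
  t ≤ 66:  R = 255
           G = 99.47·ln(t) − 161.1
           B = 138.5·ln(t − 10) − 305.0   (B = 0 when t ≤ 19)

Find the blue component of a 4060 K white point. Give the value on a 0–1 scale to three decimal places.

0.662

t = 4060/100 = 40.6; the t ≤ 66 branch applies.
B = 138.5·ln(40.6 − 10) − 305.0 = 138.5·ln 30.6 − 305.0 = 138.5·3.4210 − 305.0 = 168.809.
On a 0–1 scale: 168.809/255 = 0.6620 → 0.662.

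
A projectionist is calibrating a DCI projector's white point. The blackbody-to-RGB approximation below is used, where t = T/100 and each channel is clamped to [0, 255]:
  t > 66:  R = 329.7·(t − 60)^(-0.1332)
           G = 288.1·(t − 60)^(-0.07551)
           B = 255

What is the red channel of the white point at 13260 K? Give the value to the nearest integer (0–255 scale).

t = 13260/100 = 132.6; the t > 66 branch applies.
R = 329.7·(132.6 − 60)^(-0.1332) = 329.7·72.6^(-0.1332) = 329.7·0.56510 = 186.313.
Rounded: 186.

186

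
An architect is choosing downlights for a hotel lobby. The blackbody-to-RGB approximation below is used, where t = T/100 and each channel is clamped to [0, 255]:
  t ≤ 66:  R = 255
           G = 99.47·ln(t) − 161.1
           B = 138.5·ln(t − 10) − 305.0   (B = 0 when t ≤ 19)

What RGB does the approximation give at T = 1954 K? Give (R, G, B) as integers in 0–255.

(255, 135, 7)

t = 1954/100 = 19.54; the t ≤ 66 branch applies.
R = 255 by definition for t ≤ 66.
G = 99.47·ln 19.54 − 161.1 = 99.47·2.9725 − 161.1 = 134.571.
B = 138.5·ln(19.54 − 10) − 305.0 = 138.5·ln 9.54 − 305.0 = 138.5·2.2555 − 305.0 = 7.386.
Rounded: (255, 135, 7).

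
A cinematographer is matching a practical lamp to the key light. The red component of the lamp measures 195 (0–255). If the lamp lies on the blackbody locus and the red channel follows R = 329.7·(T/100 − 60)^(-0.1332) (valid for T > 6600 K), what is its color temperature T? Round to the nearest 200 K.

(t − 60)^(-0.1332) = 195/329.7 = 0.59145.
t − 60 = 0.59145^(1/-0.1332) = 0.59145^(-7.508) = 51.564, so t = 111.564.
T = 100·t = 11156 K → 11200 K to the nearest 200 K.

11200 K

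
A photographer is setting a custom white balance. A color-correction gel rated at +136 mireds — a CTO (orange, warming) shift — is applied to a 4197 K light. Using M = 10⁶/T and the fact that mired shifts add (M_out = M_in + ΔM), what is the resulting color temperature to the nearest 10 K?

M_in = 10⁶/4197 = 238.27 mireds.
M_out = 238.27 + (+136) = 374.27 mireds.
T_out = 10⁶/374.27 = 2671.9 K → 2670 K.

2670 K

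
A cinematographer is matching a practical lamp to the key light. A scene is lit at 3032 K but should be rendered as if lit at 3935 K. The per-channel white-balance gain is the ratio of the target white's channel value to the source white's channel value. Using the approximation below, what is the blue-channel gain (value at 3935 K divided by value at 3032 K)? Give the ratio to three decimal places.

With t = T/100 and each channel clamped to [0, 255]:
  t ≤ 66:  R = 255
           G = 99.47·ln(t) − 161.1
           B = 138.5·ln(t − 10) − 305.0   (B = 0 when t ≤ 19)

1.454

At 3032 K (t = 30.32):
  B = 138.5·ln(30.32 − 10) − 305.0 = 138.5·ln 20.32 − 305.0 = 138.5·3.0116 − 305.0 = 112.107.
At 3935 K (t = 39.35):
  B = 138.5·ln(39.35 − 10) − 305.0 = 138.5·ln 29.35 − 305.0 = 138.5·3.3793 − 305.0 = 163.032.
Gain = 163.032 / 112.107 = 1.4542 → 1.454.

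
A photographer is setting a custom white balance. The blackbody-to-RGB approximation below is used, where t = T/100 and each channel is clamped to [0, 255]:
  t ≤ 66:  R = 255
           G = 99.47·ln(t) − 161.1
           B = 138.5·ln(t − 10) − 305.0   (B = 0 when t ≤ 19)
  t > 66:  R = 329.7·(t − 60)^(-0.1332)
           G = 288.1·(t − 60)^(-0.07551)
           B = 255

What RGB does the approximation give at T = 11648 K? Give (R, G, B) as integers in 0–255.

(193, 212, 255)

t = 11648/100 = 116.48; the t > 66 branch applies.
R = 329.7·(116.48 − 60)^(-0.1332) = 329.7·56.48^(-0.1332) = 329.7·0.58432 = 192.649.
G = 288.1·(116.48 − 60)^(-0.07551) = 288.1·56.48^(-0.07551) = 288.1·0.73742 = 212.450.
B = 255 by definition for t > 66.
Rounded: (193, 212, 255).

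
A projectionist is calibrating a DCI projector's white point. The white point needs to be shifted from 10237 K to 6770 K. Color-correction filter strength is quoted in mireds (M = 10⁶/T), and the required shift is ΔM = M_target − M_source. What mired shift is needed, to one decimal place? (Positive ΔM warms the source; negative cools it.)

M_source = 10⁶/10237 = 97.685; M_target = 10⁶/6770 = 147.710.
ΔM = 147.710 − 97.685 = 50.026 → +50.0 mireds, a warming shift.

+50.0 mireds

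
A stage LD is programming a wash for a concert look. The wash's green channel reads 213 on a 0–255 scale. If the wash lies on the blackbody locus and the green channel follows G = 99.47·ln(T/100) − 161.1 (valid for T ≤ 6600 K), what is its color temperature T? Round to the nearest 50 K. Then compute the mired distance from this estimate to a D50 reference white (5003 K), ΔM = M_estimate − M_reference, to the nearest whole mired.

ln t = (213 + 161.1) / 99.47 = 3.7609.
t = e^3.7609 = 42.989.
T = 100·t = 4299 K → 4300 K to the nearest 50 K.
M_estimate = 10⁶/4300 = 232.56; M_reference = 10⁶/5003 = 199.88.
ΔM = 232.56 − 199.88 = 32.68 → +33 mireds.

+33 mireds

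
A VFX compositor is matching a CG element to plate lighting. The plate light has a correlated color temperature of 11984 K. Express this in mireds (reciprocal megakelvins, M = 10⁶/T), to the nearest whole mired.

83 mireds

M = 10⁶ / 11984 = 83.445 → 83 mireds.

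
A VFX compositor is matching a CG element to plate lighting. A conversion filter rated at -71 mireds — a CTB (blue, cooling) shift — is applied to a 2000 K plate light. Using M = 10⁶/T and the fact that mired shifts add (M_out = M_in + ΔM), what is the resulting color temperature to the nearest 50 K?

2350 K

M_in = 10⁶/2000 = 500.00 mireds.
M_out = 500.00 + (-71) = 429.00 mireds.
T_out = 10⁶/429.00 = 2331.0 K → 2350 K.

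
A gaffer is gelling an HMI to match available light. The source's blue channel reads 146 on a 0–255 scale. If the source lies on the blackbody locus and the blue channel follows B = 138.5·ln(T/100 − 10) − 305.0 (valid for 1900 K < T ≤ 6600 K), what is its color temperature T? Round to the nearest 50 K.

ln(t − 10) = (146 + 305.0) / 138.5 = 3.2563.
t − 10 = e^3.2563 = 25.954, so t = 35.954.
T = 100·t = 3595 K → 3600 K to the nearest 50 K.

3600 K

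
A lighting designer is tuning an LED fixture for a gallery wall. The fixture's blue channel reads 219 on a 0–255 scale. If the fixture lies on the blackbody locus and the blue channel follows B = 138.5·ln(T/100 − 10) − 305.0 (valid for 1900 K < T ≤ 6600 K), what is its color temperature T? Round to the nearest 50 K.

ln(t − 10) = (219 + 305.0) / 138.5 = 3.7834.
t − 10 = e^3.7834 = 43.965, so t = 53.965.
T = 100·t = 5396 K → 5400 K to the nearest 50 K.

5400 K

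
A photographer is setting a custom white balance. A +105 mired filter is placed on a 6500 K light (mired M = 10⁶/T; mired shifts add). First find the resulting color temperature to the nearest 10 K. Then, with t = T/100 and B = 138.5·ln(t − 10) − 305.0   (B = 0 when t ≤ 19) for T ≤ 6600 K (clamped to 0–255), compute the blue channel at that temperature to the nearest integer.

M_in = 10⁶/6500 = 153.85; M_out = 153.85 + (+105) = 258.85.
T_out = 10⁶/258.85 = 3863.3 K → 3860 K; t = 38.6.
B = 138.5·ln(38.6 − 10) − 305.0 = 138.5·ln 28.6 − 305.0 = 138.5·3.3534 − 305.0 = 159.447.
Rounded: 159.

159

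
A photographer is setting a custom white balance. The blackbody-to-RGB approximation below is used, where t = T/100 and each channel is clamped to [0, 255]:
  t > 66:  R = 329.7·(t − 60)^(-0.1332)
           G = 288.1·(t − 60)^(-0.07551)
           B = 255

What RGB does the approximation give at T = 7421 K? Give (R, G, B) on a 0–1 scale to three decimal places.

(0.908, 0.925, 1.000)

t = 7421/100 = 74.21; the t > 66 branch applies.
R = 329.7·(74.21 − 60)^(-0.1332) = 329.7·14.21^(-0.1332) = 329.7·0.70222 = 231.523.
G = 288.1·(74.21 − 60)^(-0.07551) = 288.1·14.21^(-0.07551) = 288.1·0.81840 = 235.782.
B = 255 by definition for t > 66.
Dividing each by 255: (0.9079, 0.9246, 1.0000) → (0.908, 0.925, 1.000).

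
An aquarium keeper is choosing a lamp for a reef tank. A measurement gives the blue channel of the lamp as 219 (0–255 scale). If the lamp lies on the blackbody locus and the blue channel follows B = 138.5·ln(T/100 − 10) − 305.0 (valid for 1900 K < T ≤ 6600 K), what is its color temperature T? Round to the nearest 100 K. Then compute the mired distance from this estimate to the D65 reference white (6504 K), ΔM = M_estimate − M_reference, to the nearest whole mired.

+31 mireds

ln(t − 10) = (219 + 305.0) / 138.5 = 3.7834.
t − 10 = e^3.7834 = 43.965, so t = 53.965.
T = 100·t = 5396 K → 5400 K to the nearest 100 K.
M_estimate = 10⁶/5400 = 185.19; M_reference = 10⁶/6504 = 153.75.
ΔM = 185.19 − 153.75 = 31.43 → +31 mireds.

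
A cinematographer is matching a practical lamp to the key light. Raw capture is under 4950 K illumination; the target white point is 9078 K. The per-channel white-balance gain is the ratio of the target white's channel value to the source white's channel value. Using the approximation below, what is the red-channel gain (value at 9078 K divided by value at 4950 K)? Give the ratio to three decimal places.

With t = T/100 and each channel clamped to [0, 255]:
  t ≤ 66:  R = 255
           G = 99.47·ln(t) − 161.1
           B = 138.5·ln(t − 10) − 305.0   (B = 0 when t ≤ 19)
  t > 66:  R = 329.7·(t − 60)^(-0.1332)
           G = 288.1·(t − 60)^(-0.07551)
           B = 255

0.819

At 4950 K (t = 49.5):
  R = 255 by definition for t ≤ 66.
At 9078 K (t = 90.78):
  R = 329.7·(90.78 − 60)^(-0.1332) = 329.7·30.78^(-0.1332) = 329.7·0.63352 = 208.873.
Gain = 208.873 / 255.000 = 0.8191 → 0.819.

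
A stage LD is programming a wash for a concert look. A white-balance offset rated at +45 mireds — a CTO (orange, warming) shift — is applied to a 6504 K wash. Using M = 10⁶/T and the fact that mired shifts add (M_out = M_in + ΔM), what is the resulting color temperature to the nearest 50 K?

M_in = 10⁶/6504 = 153.75 mireds.
M_out = 153.75 + (+45) = 198.75 mireds.
T_out = 10⁶/198.75 = 5031.4 K → 5050 K.

5050 K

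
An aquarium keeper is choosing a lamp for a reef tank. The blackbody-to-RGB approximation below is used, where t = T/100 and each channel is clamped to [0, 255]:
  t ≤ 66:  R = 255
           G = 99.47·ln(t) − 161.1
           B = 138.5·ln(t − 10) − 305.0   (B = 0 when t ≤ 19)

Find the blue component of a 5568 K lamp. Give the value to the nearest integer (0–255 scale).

t = 5568/100 = 55.68; the t ≤ 66 branch applies.
B = 138.5·ln(55.68 − 10) − 305.0 = 138.5·ln 45.68 − 305.0 = 138.5·3.8217 − 305.0 = 224.300.
Rounded: 224.

224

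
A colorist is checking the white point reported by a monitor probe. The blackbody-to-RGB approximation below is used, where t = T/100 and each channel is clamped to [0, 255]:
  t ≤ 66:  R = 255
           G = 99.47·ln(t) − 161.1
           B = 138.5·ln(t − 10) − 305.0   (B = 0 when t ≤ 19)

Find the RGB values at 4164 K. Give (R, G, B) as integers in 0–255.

t = 4164/100 = 41.64; the t ≤ 66 branch applies.
R = 255 by definition for t ≤ 66.
G = 99.47·ln 41.64 − 161.1 = 99.47·3.7291 − 161.1 = 209.830.
B = 138.5·ln(41.64 − 10) − 305.0 = 138.5·ln 31.64 − 305.0 = 138.5·3.4544 − 305.0 = 173.437.
Rounded: (255, 210, 173).

(255, 210, 173)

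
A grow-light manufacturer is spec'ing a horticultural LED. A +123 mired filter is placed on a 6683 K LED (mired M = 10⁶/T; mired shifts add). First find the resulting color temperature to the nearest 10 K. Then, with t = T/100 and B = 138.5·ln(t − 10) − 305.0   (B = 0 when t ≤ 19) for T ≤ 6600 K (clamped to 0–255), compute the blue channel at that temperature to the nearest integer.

M_in = 10⁶/6683 = 149.63; M_out = 149.63 + (+123) = 272.63.
T_out = 10⁶/272.63 = 3667.9 K → 3670 K; t = 36.7.
B = 138.5·ln(36.7 − 10) − 305.0 = 138.5·ln 26.7 − 305.0 = 138.5·3.2847 − 305.0 = 149.926.
Rounded: 150.

150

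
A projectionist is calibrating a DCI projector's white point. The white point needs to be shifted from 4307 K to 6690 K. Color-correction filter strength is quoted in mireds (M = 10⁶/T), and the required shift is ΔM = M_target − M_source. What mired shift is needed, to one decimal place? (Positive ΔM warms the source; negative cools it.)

M_source = 10⁶/4307 = 232.180; M_target = 10⁶/6690 = 149.477.
ΔM = 149.477 − 232.180 = -82.703 → -82.7 mireds, a cooling shift.

-82.7 mireds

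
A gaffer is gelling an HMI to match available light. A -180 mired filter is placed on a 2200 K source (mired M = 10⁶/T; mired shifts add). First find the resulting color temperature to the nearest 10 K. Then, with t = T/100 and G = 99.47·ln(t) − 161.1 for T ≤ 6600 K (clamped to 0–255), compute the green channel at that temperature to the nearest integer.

M_in = 10⁶/2200 = 454.55; M_out = 454.55 + (-180) = 274.55.
T_out = 10⁶/274.55 = 3642.4 K → 3640 K; t = 36.4.
G = 99.47·ln 36.4 − 161.1 = 99.47·3.5946 − 161.1 = 196.452.
Rounded: 196.

196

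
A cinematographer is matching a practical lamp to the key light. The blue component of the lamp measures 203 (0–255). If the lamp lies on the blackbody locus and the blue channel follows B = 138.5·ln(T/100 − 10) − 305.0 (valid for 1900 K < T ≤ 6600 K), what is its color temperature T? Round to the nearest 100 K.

4900 K

ln(t − 10) = (203 + 305.0) / 138.5 = 3.6679.
t − 10 = e^3.6679 = 39.168, so t = 49.168.
T = 100·t = 4917 K → 4900 K to the nearest 100 K.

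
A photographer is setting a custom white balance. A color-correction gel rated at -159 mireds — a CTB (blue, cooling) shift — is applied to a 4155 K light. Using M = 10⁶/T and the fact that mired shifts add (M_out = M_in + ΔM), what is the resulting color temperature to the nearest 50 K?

M_in = 10⁶/4155 = 240.67 mireds.
M_out = 240.67 + (-159) = 81.67 mireds.
T_out = 10⁶/81.67 = 12243.8 K → 12250 K.

12250 K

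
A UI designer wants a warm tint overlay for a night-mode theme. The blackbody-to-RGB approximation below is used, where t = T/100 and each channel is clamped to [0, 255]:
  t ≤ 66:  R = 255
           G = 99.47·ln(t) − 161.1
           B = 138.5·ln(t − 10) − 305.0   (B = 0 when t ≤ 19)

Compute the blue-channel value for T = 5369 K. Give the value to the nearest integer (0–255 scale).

218

t = 5369/100 = 53.69; the t ≤ 66 branch applies.
B = 138.5·ln(53.69 − 10) − 305.0 = 138.5·ln 43.69 − 305.0 = 138.5·3.7771 − 305.0 = 218.131.
Rounded: 218.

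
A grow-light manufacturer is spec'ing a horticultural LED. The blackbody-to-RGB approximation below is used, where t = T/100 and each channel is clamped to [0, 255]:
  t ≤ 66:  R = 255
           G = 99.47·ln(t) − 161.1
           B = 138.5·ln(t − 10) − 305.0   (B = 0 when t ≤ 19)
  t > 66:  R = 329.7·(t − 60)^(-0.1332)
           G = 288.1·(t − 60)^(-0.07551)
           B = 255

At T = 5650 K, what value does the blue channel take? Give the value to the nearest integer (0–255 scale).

227

t = 5650/100 = 56.5; the t ≤ 66 branch applies.
B = 138.5·ln(56.5 − 10) − 305.0 = 138.5·ln 46.5 − 305.0 = 138.5·3.8395 − 305.0 = 226.764.
Rounded: 227.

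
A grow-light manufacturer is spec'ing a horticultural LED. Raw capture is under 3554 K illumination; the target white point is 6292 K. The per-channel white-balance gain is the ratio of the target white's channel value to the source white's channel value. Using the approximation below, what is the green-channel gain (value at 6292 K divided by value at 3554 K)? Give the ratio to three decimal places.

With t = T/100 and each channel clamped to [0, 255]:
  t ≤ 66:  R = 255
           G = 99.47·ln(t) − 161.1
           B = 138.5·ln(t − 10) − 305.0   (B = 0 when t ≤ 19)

At 3554 K (t = 35.54):
  G = 99.47·ln 35.54 − 161.1 = 99.47·3.5707 − 161.1 = 194.073.
At 6292 K (t = 62.92):
  G = 99.47·ln 62.92 − 161.1 = 99.47·4.1419 − 161.1 = 250.891.
Gain = 250.891 / 194.073 = 1.2928 → 1.293.

1.293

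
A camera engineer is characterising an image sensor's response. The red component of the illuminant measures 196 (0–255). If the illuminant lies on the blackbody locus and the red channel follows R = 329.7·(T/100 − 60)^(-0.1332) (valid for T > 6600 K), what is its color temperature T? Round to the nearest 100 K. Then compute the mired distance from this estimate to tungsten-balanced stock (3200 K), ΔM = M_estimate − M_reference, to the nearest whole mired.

(t − 60)^(-0.1332) = 196/329.7 = 0.59448.
t − 60 = 0.59448^(1/-0.1332) = 0.59448^(-7.508) = 49.621, so t = 109.621.
T = 100·t = 10962 K → 11000 K to the nearest 100 K.
M_estimate = 10⁶/11000 = 90.91; M_reference = 10⁶/3200 = 312.50.
ΔM = 90.91 − 312.50 = -221.59 → -222 mireds.

-222 mireds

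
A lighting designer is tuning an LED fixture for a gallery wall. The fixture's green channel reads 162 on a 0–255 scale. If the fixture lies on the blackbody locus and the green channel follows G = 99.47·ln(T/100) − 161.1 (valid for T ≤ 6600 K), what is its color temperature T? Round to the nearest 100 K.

2600 K

ln t = (162 + 161.1) / 99.47 = 3.2482.
t = e^3.2482 = 25.744.
T = 100·t = 2574 K → 2600 K to the nearest 100 K.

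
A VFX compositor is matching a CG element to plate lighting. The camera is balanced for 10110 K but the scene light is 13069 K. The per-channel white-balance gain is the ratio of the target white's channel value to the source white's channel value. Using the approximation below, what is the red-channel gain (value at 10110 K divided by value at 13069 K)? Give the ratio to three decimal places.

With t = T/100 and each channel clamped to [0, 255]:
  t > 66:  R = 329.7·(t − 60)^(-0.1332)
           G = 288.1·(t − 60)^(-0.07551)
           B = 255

1.075

At 13069 K (t = 130.69):
  R = 329.7·(130.69 − 60)^(-0.1332) = 329.7·70.69^(-0.1332) = 329.7·0.56711 = 186.975.
At 10110 K (t = 101.1):
  R = 329.7·(101.1 − 60)^(-0.1332) = 329.7·41.1^(-0.1332) = 329.7·0.60959 = 200.981.
Gain = 200.981 / 186.975 = 1.0749 → 1.075.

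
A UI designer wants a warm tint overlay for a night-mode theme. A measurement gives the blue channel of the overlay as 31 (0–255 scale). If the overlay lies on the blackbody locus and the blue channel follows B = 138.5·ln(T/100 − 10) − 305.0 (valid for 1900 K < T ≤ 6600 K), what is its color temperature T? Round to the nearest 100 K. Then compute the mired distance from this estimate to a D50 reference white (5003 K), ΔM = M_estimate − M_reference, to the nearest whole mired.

ln(t − 10) = (31 + 305.0) / 138.5 = 2.4260.
t − 10 = e^2.4260 = 11.313, so t = 21.313.
T = 100·t = 2131 K → 2100 K to the nearest 100 K.
M_estimate = 10⁶/2100 = 476.19; M_reference = 10⁶/5003 = 199.88.
ΔM = 476.19 − 199.88 = 276.31 → +276 mireds.

+276 mireds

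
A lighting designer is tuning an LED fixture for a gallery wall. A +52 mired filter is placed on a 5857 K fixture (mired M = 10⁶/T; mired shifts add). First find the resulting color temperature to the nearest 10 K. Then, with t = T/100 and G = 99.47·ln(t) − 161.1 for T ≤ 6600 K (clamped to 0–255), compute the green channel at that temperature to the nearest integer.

217

M_in = 10⁶/5857 = 170.74; M_out = 170.74 + (+52) = 222.74.
T_out = 10⁶/222.74 = 4489.6 K → 4490 K; t = 44.9.
G = 99.47·ln 44.9 − 161.1 = 99.47·3.8044 − 161.1 = 217.327.
Rounded: 217.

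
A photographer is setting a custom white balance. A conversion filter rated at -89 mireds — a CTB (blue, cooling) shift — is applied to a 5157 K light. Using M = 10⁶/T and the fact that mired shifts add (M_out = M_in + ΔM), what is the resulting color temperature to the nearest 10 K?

9530 K

M_in = 10⁶/5157 = 193.91 mireds.
M_out = 193.91 + (-89) = 104.91 mireds.
T_out = 10⁶/104.91 = 9531.9 K → 9530 K.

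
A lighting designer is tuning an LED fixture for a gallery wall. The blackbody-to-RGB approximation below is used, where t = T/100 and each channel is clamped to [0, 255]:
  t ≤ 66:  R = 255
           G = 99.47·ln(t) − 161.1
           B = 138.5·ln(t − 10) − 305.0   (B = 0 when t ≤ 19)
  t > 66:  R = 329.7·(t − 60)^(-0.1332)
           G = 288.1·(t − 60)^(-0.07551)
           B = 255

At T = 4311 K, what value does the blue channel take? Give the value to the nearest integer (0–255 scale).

180

t = 4311/100 = 43.11; the t ≤ 66 branch applies.
B = 138.5·ln(43.11 − 10) − 305.0 = 138.5·ln 33.11 − 305.0 = 138.5·3.4998 − 305.0 = 179.727.
Rounded: 180.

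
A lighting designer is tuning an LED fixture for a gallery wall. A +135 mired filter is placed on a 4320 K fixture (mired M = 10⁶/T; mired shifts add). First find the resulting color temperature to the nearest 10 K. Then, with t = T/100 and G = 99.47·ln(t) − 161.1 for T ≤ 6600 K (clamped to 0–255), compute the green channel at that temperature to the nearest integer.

M_in = 10⁶/4320 = 231.48; M_out = 231.48 + (+135) = 366.48.
T_out = 10⁶/366.48 = 2728.7 K → 2730 K; t = 27.3.
G = 99.47·ln 27.3 − 161.1 = 99.47·3.3069 − 161.1 = 167.836.
Rounded: 168.

168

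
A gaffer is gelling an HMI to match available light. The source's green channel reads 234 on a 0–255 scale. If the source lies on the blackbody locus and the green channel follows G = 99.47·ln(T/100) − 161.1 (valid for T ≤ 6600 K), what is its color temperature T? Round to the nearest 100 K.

ln t = (234 + 161.1) / 99.47 = 3.9721.
t = e^3.9721 = 53.093.
T = 100·t = 5309 K → 5300 K to the nearest 100 K.

5300 K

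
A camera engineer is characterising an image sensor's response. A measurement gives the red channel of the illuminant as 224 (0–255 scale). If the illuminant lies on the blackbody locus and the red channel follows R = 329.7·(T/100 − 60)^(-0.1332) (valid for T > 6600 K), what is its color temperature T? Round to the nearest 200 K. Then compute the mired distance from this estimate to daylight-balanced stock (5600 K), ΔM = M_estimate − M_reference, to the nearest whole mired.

(t − 60)^(-0.1332) = 224/329.7 = 0.67941.
t − 60 = 0.67941^(1/-0.1332) = 0.67941^(-7.508) = 18.209, so t = 78.209.
T = 100·t = 7821 K → 7800 K to the nearest 200 K.
M_estimate = 10⁶/7800 = 128.21; M_reference = 10⁶/5600 = 178.57.
ΔM = 128.21 − 178.57 = -50.37 → -50 mireds.

-50 mireds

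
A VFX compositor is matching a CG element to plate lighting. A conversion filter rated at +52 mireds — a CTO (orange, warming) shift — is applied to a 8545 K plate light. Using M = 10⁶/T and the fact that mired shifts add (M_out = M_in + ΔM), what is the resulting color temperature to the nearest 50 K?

5900 K

M_in = 10⁶/8545 = 117.03 mireds.
M_out = 117.03 + (+52) = 169.03 mireds.
T_out = 10⁶/169.03 = 5916.2 K → 5900 K.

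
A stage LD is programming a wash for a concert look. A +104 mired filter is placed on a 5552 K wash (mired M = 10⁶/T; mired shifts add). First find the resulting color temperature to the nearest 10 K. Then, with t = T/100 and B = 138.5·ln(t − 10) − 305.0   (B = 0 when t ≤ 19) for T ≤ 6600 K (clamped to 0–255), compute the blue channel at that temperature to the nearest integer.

M_in = 10⁶/5552 = 180.12; M_out = 180.12 + (+104) = 284.12.
T_out = 10⁶/284.12 = 3519.7 K → 3520 K; t = 35.2.
B = 138.5·ln(35.2 − 10) − 305.0 = 138.5·ln 25.2 − 305.0 = 138.5·3.2268 − 305.0 = 141.918.
Rounded: 142.

142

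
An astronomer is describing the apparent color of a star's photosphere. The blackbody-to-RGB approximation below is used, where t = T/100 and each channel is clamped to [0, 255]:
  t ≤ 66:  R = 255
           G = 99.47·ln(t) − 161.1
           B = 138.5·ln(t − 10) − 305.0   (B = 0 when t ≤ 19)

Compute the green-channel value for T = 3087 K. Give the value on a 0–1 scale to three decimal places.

t = 3087/100 = 30.87; the t ≤ 66 branch applies.
G = 99.47·ln 30.87 − 161.1 = 99.47·3.4298 − 161.1 = 180.061.
On a 0–1 scale: 180.061/255 = 0.7061 → 0.706.

0.706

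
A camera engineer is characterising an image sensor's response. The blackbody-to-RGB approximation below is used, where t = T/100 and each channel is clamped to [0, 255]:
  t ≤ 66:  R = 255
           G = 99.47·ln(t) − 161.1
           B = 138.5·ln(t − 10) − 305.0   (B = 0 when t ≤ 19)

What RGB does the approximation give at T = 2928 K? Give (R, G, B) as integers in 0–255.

t = 2928/100 = 29.28; the t ≤ 66 branch applies.
R = 255 by definition for t ≤ 66.
G = 99.47·ln 29.28 − 161.1 = 99.47·3.3769 − 161.1 = 174.801.
B = 138.5·ln(29.28 − 10) − 305.0 = 138.5·ln 19.28 − 305.0 = 138.5·2.9591 − 305.0 = 104.831.
Rounded: (255, 175, 105).

(255, 175, 105)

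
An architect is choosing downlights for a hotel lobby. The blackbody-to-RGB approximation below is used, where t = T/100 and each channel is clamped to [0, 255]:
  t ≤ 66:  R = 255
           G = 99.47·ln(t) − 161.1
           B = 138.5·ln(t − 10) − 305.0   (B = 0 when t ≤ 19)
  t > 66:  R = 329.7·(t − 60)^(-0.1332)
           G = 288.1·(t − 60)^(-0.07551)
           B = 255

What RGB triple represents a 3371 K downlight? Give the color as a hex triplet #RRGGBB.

t = 3371/100 = 33.71; the t ≤ 66 branch applies.
R = 255 by definition for t ≤ 66.
G = 99.47·ln 33.71 − 161.1 = 99.47·3.5178 − 161.1 = 188.815.
B = 138.5·ln(33.71 − 10) − 305.0 = 138.5·ln 23.71 − 305.0 = 138.5·3.1659 − 305.0 = 133.477.
Rounded: (255, 189, 133).
In hex: #FFBD85.

#FFBD85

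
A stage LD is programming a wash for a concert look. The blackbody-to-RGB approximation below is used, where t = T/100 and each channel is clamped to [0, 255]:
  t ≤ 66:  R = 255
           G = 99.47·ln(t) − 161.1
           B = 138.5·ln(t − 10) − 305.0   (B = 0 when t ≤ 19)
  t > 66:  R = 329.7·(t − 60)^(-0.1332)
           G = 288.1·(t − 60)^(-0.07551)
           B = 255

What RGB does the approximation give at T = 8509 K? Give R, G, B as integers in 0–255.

t = 8509/100 = 85.09; the t > 66 branch applies.
R = 329.7·(85.09 − 60)^(-0.1332) = 329.7·25.09^(-0.1332) = 329.7·0.65101 = 214.637.
G = 288.1·(85.09 − 60)^(-0.07551) = 288.1·25.09^(-0.07551) = 288.1·0.78401 = 225.874.
B = 255 by definition for t > 66.
Rounded: (215, 226, 255).

R=215, G=226, B=255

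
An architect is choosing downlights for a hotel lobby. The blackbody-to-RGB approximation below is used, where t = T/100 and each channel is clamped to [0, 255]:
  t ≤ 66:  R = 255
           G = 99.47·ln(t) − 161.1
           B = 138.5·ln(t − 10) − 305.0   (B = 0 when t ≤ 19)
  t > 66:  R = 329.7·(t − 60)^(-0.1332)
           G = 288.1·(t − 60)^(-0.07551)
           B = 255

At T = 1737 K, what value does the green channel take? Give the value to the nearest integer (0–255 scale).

123

t = 1737/100 = 17.37; the t ≤ 66 branch applies.
G = 99.47·ln 17.37 − 161.1 = 99.47·2.8547 − 161.1 = 122.861.
Rounded: 123.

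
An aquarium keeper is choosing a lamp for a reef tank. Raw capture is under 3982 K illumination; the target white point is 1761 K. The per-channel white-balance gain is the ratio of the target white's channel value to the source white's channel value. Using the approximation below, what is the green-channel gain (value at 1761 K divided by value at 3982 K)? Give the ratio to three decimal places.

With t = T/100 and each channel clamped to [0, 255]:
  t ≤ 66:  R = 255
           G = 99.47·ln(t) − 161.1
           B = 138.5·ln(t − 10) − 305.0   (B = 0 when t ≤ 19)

At 3982 K (t = 39.82):
  G = 99.47·ln 39.82 − 161.1 = 99.47·3.6844 − 161.1 = 205.384.
At 1761 K (t = 17.61):
  G = 99.47·ln 17.61 − 161.1 = 99.47·2.8685 − 161.1 = 124.226.
Gain = 124.226 / 205.384 = 0.6048 → 0.605.

0.605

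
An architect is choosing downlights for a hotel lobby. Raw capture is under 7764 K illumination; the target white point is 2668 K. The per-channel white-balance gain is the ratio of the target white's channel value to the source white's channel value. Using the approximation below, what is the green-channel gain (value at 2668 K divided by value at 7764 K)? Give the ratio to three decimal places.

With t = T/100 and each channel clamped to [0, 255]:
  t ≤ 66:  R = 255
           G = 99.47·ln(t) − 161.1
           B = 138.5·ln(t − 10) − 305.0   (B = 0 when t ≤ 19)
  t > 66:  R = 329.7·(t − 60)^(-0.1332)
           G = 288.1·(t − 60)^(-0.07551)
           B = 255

0.714

At 7764 K (t = 77.64):
  G = 288.1·(77.64 − 60)^(-0.07551) = 288.1·17.64^(-0.07551) = 288.1·0.80515 = 231.964.
At 2668 K (t = 26.68):
  G = 99.47·ln 26.68 − 161.1 = 99.47·3.2839 − 161.1 = 165.551.
Gain = 165.551 / 231.964 = 0.7137 → 0.714.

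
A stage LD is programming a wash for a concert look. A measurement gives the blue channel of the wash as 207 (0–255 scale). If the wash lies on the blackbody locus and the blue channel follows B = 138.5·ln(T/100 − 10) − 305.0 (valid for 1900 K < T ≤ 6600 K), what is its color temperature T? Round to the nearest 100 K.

5000 K

ln(t − 10) = (207 + 305.0) / 138.5 = 3.6968.
t − 10 = e^3.6968 = 40.316, so t = 50.316.
T = 100·t = 5032 K → 5000 K to the nearest 100 K.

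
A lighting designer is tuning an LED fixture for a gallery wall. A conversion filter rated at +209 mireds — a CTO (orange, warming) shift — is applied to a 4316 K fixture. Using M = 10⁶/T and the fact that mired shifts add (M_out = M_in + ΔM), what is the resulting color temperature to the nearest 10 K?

2270 K

M_in = 10⁶/4316 = 231.70 mireds.
M_out = 231.70 + (+209) = 440.70 mireds.
T_out = 10⁶/440.70 = 2269.1 K → 2270 K.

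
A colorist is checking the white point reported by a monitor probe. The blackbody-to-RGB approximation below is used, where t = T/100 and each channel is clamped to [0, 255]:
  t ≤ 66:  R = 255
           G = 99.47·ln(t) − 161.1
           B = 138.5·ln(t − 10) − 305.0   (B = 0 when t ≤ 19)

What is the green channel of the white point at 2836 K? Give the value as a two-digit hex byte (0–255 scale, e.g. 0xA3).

t = 2836/100 = 28.36; the t ≤ 66 branch applies.
G = 99.47·ln 28.36 − 161.1 = 99.47·3.3450 − 161.1 = 171.625.
Rounded: 172; in hex, 0xAC.

0xAC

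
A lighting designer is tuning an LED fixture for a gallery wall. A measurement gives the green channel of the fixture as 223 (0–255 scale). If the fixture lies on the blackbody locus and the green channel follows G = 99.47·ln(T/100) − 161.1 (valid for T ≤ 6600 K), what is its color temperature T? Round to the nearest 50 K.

4750 K

ln t = (223 + 161.1) / 99.47 = 3.8615.
t = e^3.8615 = 47.535.
T = 100·t = 4753 K → 4750 K to the nearest 50 K.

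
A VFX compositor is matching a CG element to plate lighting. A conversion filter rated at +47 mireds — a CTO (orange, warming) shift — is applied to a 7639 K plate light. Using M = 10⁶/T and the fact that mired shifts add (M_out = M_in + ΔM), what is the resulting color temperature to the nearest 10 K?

5620 K

M_in = 10⁶/7639 = 130.91 mireds.
M_out = 130.91 + (+47) = 177.91 mireds.
T_out = 10⁶/177.91 = 5620.9 K → 5620 K.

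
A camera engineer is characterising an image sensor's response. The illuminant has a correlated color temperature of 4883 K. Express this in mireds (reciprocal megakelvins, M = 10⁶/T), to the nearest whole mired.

205 mireds

M = 10⁶ / 4883 = 204.792 → 205 mireds.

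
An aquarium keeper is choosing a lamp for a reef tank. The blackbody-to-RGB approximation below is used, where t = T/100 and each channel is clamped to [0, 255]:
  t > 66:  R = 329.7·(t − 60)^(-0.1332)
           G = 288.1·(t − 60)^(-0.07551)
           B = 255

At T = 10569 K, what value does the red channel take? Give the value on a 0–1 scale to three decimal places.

0.777

t = 10569/100 = 105.69; the t > 66 branch applies.
R = 329.7·(105.69 − 60)^(-0.1332) = 329.7·45.69^(-0.1332) = 329.7·0.60105 = 198.167.
On a 0–1 scale: 198.167/255 = 0.7771 → 0.777.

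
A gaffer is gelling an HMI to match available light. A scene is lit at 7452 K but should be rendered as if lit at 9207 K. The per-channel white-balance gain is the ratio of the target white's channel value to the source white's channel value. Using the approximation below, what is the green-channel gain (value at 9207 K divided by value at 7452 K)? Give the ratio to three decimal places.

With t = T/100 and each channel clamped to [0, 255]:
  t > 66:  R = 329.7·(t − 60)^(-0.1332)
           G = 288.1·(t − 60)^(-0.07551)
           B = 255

0.942

At 7452 K (t = 74.52):
  G = 288.1·(74.52 − 60)^(-0.07551) = 288.1·14.52^(-0.07551) = 288.1·0.81707 = 235.398.
At 9207 K (t = 92.07):
  G = 288.1·(92.07 − 60)^(-0.07551) = 288.1·32.07^(-0.07551) = 288.1·0.76962 = 221.727.
Gain = 221.727 / 235.398 = 0.9419 → 0.942.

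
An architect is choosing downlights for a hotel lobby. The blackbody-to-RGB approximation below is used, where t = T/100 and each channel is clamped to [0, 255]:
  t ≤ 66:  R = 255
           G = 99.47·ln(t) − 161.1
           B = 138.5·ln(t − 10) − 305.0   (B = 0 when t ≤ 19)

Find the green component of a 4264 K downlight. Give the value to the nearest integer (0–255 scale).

212

t = 4264/100 = 42.64; the t ≤ 66 branch applies.
G = 99.47·ln 42.64 − 161.1 = 99.47·3.7528 − 161.1 = 212.190.
Rounded: 212.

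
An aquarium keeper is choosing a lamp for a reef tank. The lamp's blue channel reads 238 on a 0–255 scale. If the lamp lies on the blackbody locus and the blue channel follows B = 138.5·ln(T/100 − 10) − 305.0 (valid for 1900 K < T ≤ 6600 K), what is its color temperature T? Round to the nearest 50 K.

ln(t − 10) = (238 + 305.0) / 138.5 = 3.9206.
t − 10 = e^3.9206 = 50.430, so t = 60.430.
T = 100·t = 6043 K → 6050 K to the nearest 50 K.

6050 K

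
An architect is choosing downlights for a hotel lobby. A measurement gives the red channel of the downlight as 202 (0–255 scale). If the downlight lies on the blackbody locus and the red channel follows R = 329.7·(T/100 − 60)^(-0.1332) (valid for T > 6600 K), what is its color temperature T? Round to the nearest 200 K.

(t − 60)^(-0.1332) = 202/329.7 = 0.61268.
t − 60 = 0.61268^(1/-0.1332) = 0.61268^(-7.508) = 39.569, so t = 99.569.
T = 100·t = 9957 K → 10000 K to the nearest 200 K.

10000 K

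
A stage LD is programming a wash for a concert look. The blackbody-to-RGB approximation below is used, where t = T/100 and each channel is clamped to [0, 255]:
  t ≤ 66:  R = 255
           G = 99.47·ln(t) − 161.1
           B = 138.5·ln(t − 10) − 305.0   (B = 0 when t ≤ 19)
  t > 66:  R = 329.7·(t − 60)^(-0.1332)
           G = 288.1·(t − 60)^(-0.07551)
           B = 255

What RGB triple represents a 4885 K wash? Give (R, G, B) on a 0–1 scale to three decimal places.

(1.000, 0.885, 0.792)

t = 4885/100 = 48.85; the t ≤ 66 branch applies.
R = 255 by definition for t ≤ 66.
G = 99.47·ln 48.85 − 161.1 = 99.47·3.8888 − 161.1 = 225.714.
B = 138.5·ln(48.85 − 10) − 305.0 = 138.5·ln 38.85 − 305.0 = 138.5·3.6597 − 305.0 = 201.870.
Dividing each by 255: (1.0000, 0.8852, 0.7916) → (1.000, 0.885, 0.792).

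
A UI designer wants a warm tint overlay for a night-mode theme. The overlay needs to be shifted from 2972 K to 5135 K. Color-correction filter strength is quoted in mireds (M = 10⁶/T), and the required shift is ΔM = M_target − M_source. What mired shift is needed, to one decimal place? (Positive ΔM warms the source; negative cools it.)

-141.7 mireds

M_source = 10⁶/2972 = 336.474; M_target = 10⁶/5135 = 194.742.
ΔM = 194.742 − 336.474 = -141.732 → -141.7 mireds, a cooling shift.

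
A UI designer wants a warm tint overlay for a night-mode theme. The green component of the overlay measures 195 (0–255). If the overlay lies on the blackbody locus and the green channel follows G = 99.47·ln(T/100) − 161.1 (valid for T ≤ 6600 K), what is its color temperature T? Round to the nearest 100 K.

3600 K

ln t = (195 + 161.1) / 99.47 = 3.5800.
t = e^3.5800 = 35.873.
T = 100·t = 3587 K → 3600 K to the nearest 100 K.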